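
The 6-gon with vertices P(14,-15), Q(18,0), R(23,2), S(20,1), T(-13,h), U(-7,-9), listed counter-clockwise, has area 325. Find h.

Write out the shoelace sum; only the two edges meeting at T involve h:
2·Area = [(20·h − (-13)·1) + ((-13)·(-9) − (-7)·h)] + 520
       = 27·h + 650 = 650
⇒ h = 0.

0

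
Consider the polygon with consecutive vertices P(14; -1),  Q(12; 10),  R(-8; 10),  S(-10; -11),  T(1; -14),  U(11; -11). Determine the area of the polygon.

Cross-terms: 152, 200, 188, 151, 143, 143  ⇒  Σ = 977
Area = |Σ|/2 = 488.5.

488.5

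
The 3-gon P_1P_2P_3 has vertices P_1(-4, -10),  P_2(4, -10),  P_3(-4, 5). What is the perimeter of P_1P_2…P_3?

|P_1P_2| = √((8)² + (0)²) = √64 = 8
|P_2P_3| = √((-8)² + (15)²) = √289 = 17
|P_3P_1| = √((0)² + (-15)²) = √225 = 15
Perimeter = 8 + 17 + 15 = 40.

40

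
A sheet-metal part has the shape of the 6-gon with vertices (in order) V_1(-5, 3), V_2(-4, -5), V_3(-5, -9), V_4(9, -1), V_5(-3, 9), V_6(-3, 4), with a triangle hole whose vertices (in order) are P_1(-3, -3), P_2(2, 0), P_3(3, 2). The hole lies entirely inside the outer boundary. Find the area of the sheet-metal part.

Outer boundary:
V_1→V_2: (-5)(-5) − (-4)(3) = 37
V_2→V_3: (-4)(-9) − (-5)(-5) = 11
V_3→V_4: (-5)(-1) − (9)(-9) = 86
V_4→V_5: (9)(9) − (-3)(-1) = 78
V_5→V_6: (-3)(4) − (-3)(9) = 15
V_6→V_1: (-3)(3) − (-5)(4) = 11
Σ = 238
Area = |Σ|/2 = 119.
Hole:
P_1→P_2: (-3)(0) − (2)(-3) = 6
P_2→P_3: (2)(2) − (3)(0) = 4
P_3→P_1: (3)(-3) − (-3)(2) = -3
Σ = 7
Area = |Σ|/2 = 3.5.
Net area = 119 − 3.5 = 115.5.

115.5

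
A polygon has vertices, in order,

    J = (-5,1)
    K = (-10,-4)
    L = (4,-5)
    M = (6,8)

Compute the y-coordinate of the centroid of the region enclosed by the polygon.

-7/51

Apply the surveyor's formula. First the cross-terms c_i = x_i·y_{i+1} − x_{i+1}·y_i:
  30, 66, 62, 46  ⇒  2A = 204, A = 102.
Then Σ (y_i + y_{i+1})·c_i = -84, so ȳ = -84 / (6·102) = -7/51.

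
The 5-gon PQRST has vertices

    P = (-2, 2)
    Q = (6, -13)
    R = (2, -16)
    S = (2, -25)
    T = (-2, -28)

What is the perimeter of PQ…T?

66

|PQ| = √((8)² + (-15)²) = √289 = 17
|QR| = √((-4)² + (-3)²) = √25 = 5
|RS| = √((0)² + (-9)²) = √81 = 9
|ST| = √((-4)² + (-3)²) = √25 = 5
|TP| = √((0)² + (30)²) = √900 = 30
Perimeter = 17 + 5 + 9 + 5 + 30 = 66.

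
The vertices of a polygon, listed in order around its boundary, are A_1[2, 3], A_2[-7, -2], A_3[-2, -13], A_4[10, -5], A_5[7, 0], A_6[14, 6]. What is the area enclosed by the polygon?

Apply Gauss's area formula: 2A = Σ (x_i·y_{i+1} − x_{i+1}·y_i), indices taken mod 6.
Cross-terms: 17, 87, 140, 35, 42, 30  ⇒  Σ = 351
Area = |Σ|/2 = 175.5.

175.5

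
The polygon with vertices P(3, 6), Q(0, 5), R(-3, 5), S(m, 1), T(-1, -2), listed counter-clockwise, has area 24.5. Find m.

Write out the shoelace sum; only the two edges meeting at S involve m:
2·Area = [((-3)·1 − m·5) + (m·(-2) − (-1)·1)] + 30
       = -7·m + 28 = 49
⇒ m = -3.

-3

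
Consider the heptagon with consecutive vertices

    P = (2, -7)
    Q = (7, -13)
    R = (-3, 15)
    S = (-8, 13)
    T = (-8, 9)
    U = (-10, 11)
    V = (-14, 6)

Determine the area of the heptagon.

Σ = (23) + (66) + (81) + (32) + (2) + (94) + (86) = 384
Area = |Σ|/2 = 192.

192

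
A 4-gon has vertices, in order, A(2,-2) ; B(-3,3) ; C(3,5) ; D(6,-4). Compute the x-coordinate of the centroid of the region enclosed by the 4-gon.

41/21

Apply the shoelace formula. First the cross-terms c_i = x_i·y_{i+1} − x_{i+1}·y_i:
  0, -24, -42, -4  ⇒  2A = -70, A = -35.
Then Σ (x_i + x_{i+1})·c_i = -410, so x̄ = -410 / (6·(-35)) = 41/21.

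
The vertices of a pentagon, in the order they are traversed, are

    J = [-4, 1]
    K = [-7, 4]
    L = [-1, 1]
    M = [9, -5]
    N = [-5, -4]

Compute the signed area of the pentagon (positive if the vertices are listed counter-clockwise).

-49

Cross-terms: -9, -3, -4, -61, -21  ⇒  Σ = -98
Signed area = Σ/2 = -49 (negative ⇒ clockwise traversal).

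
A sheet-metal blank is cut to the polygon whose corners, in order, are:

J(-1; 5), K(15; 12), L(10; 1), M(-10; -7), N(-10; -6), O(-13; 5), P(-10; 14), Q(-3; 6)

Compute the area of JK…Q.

274.5

J→K: (-1)(12) − (15)(5) = -87
K→L: (15)(1) − (10)(12) = -105
L→M: (10)(-7) − (-10)(1) = -60
M→N: (-10)(-6) − (-10)(-7) = -10
N→O: (-10)(5) − (-13)(-6) = -128
O→P: (-13)(14) − (-10)(5) = -132
P→Q: (-10)(6) − (-3)(14) = -18
Q→J: (-3)(5) − (-1)(6) = -9
Σ = -549
Area = |Σ|/2 = 274.5.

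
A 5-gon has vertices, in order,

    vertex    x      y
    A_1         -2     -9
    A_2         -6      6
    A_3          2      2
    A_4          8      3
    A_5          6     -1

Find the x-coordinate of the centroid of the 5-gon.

Apply the shoelace (surveyor's) formula. First the cross-terms c_i = x_i·y_{i+1} − x_{i+1}·y_i:
  -66, -24, -10, -26, -56  ⇒  2A = -182, A = -91.
Then Σ (x_i + x_{i+1})·c_i = -64, so x̄ = -64 / (6·(-91)) = 32/273.

32/273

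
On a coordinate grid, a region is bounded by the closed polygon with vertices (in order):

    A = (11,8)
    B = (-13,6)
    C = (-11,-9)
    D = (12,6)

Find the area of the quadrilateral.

Apply the shoelace formula: 2A = Σ (x_i·y_{i+1} − x_{i+1}·y_i), indices taken mod 4.
Σ = (170) + (183) + (42) + (30) = 425
Area = |Σ|/2 = 212.5.

212.5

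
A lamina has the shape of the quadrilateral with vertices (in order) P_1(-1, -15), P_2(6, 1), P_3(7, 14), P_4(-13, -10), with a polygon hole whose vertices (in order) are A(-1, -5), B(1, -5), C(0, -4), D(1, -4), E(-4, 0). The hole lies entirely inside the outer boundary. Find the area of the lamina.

224.5

Outer boundary:
Apply Gauss's area formula: 2A = Σ (x_i·y_{i+1} − x_{i+1}·y_i), indices taken mod 4.
Σ = (89) + (77) + (112) + (185) = 463
Area = |Σ|/2 = 231.5.
Hole:
Cross-terms: 10, -4, 4, -16, 20  ⇒  Σ = 14
Area = |Σ|/2 = 7.
Net area = 231.5 − 7 = 224.5.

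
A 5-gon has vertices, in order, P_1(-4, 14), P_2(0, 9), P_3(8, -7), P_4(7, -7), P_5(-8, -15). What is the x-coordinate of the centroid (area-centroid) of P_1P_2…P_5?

Apply the surveyor's formula. First the cross-terms c_i = x_i·y_{i+1} − x_{i+1}·y_i:
  -36, -72, -7, -161, -172  ⇒  2A = -448, A = -224.
Then Σ (x_i + x_{i+1})·c_i = 1688, so x̄ = 1688 / (6·(-224)) = -211/168.

-211/168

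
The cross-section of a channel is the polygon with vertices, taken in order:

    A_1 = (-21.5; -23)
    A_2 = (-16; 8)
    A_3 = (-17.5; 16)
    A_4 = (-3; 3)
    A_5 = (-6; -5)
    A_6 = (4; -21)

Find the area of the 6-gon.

512.5

Apply the surveyor's formula: 2A = Σ (x_i·y_{i+1} − x_{i+1}·y_i), indices taken mod 6.
Cross-terms: -540, -116, -4.5, 33, 146, -543.5  ⇒  Σ = -1025
Area = |Σ|/2 = 512.5.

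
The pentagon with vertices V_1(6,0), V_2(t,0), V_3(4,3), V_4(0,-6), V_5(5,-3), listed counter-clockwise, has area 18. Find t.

4

Write out the shoelace sum; only the two edges meeting at V_2 involve t:
2·Area = [(6·0 − t·0) + (t·3 − 4·0)] + 24
       = 3·t + 24 = 36
⇒ t = 4.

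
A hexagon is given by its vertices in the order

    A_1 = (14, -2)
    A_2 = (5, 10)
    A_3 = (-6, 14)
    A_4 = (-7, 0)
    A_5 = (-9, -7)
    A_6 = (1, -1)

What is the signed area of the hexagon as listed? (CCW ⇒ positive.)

227.5

Apply the shoelace (surveyor's) formula: 2A = Σ (x_i·y_{i+1} − x_{i+1}·y_i), indices taken mod 6.
A_1→A_2: (14)(10) − (5)(-2) = 150
A_2→A_3: (5)(14) − (-6)(10) = 130
A_3→A_4: (-6)(0) − (-7)(14) = 98
A_4→A_5: (-7)(-7) − (-9)(0) = 49
A_5→A_6: (-9)(-1) − (1)(-7) = 16
A_6→A_1: (1)(-2) − (14)(-1) = 12
Σ = 455
Signed area = Σ/2 = 227.5 (positive ⇒ counter-clockwise traversal).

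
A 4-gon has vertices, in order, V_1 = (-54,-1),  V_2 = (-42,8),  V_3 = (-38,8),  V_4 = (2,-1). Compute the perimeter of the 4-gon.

|V_1V_2| = √((12)² + (9)²) = √225 = 15
|V_2V_3| = √((4)² + (0)²) = √16 = 4
|V_3V_4| = √((40)² + (-9)²) = √1681 = 41
|V_4V_1| = √((-56)² + (0)²) = √3136 = 56
Perimeter = 15 + 4 + 41 + 56 = 116.

116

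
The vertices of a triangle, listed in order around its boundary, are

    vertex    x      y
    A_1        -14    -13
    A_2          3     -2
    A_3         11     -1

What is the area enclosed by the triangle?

35.5

Σ = (67) + (19) + (-157) = -71
Area = |Σ|/2 = 35.5.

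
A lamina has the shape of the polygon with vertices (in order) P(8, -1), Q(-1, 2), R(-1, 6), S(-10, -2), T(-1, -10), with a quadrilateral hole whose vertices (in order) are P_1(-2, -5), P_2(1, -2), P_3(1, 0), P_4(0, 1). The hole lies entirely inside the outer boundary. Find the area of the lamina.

119

Outer boundary:
Σ = (15) + (-4) + (62) + (98) + (81) = 252
Area = |Σ|/2 = 126.
Hole:
Σ = (9) + (2) + (1) + (2) = 14
Area = |Σ|/2 = 7.
Net area = 126 − 7 = 119.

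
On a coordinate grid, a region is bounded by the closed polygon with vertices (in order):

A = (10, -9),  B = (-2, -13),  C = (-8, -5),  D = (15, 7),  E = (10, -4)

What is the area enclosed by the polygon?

Apply the surveyor's formula: 2A = Σ (x_i·y_{i+1} − x_{i+1}·y_i), indices taken mod 5.
Σ = (-148) + (-94) + (19) + (-130) + (-50) = -403
Area = |Σ|/2 = 201.5.

201.5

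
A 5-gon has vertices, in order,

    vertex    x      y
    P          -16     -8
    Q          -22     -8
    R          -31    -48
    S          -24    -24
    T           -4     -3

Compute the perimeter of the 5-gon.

|PQ| = √((-6)² + (0)²) = √36 = 6
|QR| = √((-9)² + (-40)²) = √1681 = 41
|RS| = √((7)² + (24)²) = √625 = 25
|ST| = √((20)² + (21)²) = √841 = 29
|TP| = √((-12)² + (-5)²) = √169 = 13
Perimeter = 6 + 41 + 25 + 29 + 13 = 114.

114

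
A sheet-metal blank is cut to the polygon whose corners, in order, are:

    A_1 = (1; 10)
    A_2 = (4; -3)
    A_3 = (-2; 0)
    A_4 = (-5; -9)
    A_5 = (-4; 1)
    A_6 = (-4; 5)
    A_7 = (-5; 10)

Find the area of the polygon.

81.5

Apply the shoelace formula: 2A = Σ (x_i·y_{i+1} − x_{i+1}·y_i), indices taken mod 7.
Σ = (-43) + (-6) + (18) + (-41) + (-16) + (-15) + (-60) = -163
Area = |Σ|/2 = 81.5.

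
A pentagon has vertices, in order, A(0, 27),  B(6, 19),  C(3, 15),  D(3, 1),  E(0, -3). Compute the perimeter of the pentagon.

64

|AB| = √((6)² + (-8)²) = √100 = 10
|BC| = √((-3)² + (-4)²) = √25 = 5
|CD| = √((0)² + (-14)²) = √196 = 14
|DE| = √((-3)² + (-4)²) = √25 = 5
|EA| = √((0)² + (30)²) = √900 = 30
Perimeter = 10 + 5 + 14 + 5 + 30 = 64.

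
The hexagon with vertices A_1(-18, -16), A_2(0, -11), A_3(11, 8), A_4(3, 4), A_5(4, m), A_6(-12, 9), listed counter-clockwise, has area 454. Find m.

13

Write out the shoelace sum; only the two edges meeting at A_5 involve m:
2·Area = [(3·m − 4·4) + (4·9 − (-12)·m)] + 693
       = 15·m + 713 = 908
⇒ m = 13.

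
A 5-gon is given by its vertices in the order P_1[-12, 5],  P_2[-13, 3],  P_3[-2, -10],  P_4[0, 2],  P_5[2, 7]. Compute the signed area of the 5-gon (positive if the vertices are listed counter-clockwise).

Cross-terms: 29, 136, -4, -4, 94  ⇒  Σ = 251
Signed area = Σ/2 = 125.5 (positive ⇒ counter-clockwise traversal).

125.5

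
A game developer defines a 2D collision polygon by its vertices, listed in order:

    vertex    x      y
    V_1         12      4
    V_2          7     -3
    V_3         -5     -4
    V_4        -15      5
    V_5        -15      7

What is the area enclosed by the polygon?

183

Apply the shoelace (surveyor's) formula: 2A = Σ (x_i·y_{i+1} − x_{i+1}·y_i), indices taken mod 5.
V_1→V_2: (12)(-3) − (7)(4) = -64
V_2→V_3: (7)(-4) − (-5)(-3) = -43
V_3→V_4: (-5)(5) − (-15)(-4) = -85
V_4→V_5: (-15)(7) − (-15)(5) = -30
V_5→V_1: (-15)(4) − (12)(7) = -144
Σ = -366
Area = |Σ|/2 = 183.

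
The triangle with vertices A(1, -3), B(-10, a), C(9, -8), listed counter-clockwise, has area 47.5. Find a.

Write out the shoelace sum; only the two edges meeting at B involve a:
2·Area = [(1·a − (-10)·(-3)) + ((-10)·(-8) − 9·a)] + -19
       = -8·a + 31 = 95
⇒ a = -8.

-8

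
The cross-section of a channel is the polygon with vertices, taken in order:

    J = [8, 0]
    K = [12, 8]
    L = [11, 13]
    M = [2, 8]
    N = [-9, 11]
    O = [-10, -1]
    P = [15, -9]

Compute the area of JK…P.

292

Apply Gauss's area formula: 2A = Σ (x_i·y_{i+1} − x_{i+1}·y_i), indices taken mod 7.
Σ = (64) + (68) + (62) + (94) + (119) + (105) + (72) = 584
Area = |Σ|/2 = 292.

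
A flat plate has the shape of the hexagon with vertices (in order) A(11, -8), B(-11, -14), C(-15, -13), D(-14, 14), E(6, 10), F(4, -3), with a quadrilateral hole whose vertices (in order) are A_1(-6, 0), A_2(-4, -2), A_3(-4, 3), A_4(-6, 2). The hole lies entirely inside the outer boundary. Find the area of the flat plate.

Outer boundary:
Apply the surveyor's formula: 2A = Σ (x_i·y_{i+1} − x_{i+1}·y_i), indices taken mod 6.
Σ = (-242) + (-67) + (-392) + (-224) + (-58) + (1) = -982
Area = |Σ|/2 = 491.
Hole:
A_1→A_2: (-6)(-2) − (-4)(0) = 12
A_2→A_3: (-4)(3) − (-4)(-2) = -20
A_3→A_4: (-4)(2) − (-6)(3) = 10
A_4→A_1: (-6)(0) − (-6)(2) = 12
Σ = 14
Area = |Σ|/2 = 7.
Net area = 491 − 7 = 484.

484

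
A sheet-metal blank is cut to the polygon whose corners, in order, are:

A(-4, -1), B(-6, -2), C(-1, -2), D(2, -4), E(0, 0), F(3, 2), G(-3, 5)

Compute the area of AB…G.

32

Apply Gauss's area formula: 2A = Σ (x_i·y_{i+1} − x_{i+1}·y_i), indices taken mod 7.
A→B: (-4)(-2) − (-6)(-1) = 2
B→C: (-6)(-2) − (-1)(-2) = 10
C→D: (-1)(-4) − (2)(-2) = 8
D→E: (2)(0) − (0)(-4) = 0
E→F: (0)(2) − (3)(0) = 0
F→G: (3)(5) − (-3)(2) = 21
G→A: (-3)(-1) − (-4)(5) = 23
Σ = 64
Area = |Σ|/2 = 32.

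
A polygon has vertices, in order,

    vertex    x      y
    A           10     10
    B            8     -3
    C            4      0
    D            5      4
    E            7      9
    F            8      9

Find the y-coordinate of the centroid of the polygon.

97/28

Apply the shoelace formula. First the cross-terms c_i = x_i·y_{i+1} − x_{i+1}·y_i:
  -110, 12, 16, 17, -9, -10  ⇒  2A = -84, A = -42.
Then Σ (y_i + y_{i+1})·c_i = -873, so ȳ = -873 / (6·(-42)) = 97/28.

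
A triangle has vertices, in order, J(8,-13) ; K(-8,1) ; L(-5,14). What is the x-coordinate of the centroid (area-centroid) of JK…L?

Apply the shoelace (surveyor's) formula. First the cross-terms c_i = x_i·y_{i+1} − x_{i+1}·y_i:
  -96, -107, -47  ⇒  2A = -250, A = -125.
Then Σ (x_i + x_{i+1})·c_i = 1250, so x̄ = 1250 / (6·(-125)) = -5/3.

-5/3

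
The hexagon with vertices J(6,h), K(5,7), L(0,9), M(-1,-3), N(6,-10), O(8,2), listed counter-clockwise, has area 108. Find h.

Write out the shoelace sum; only the two edges meeting at J involve h:
2·Area = [(8·h − 6·2) + (6·7 − 5·h)] + 174
       = 3·h + 204 = 216
⇒ h = 4.

4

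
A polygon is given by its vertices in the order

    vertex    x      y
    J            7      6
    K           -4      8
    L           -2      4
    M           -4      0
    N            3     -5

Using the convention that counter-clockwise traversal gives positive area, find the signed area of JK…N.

Apply the surveyor's formula: 2A = Σ (x_i·y_{i+1} − x_{i+1}·y_i), indices taken mod 5.
Cross-terms: 80, 0, 16, 20, 53  ⇒  Σ = 169
Signed area = Σ/2 = 84.5 (positive ⇒ counter-clockwise traversal).

84.5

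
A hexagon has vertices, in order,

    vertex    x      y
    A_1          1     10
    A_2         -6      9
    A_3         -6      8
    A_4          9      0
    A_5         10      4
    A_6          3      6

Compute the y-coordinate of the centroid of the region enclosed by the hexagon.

Apply the surveyor's formula. First the cross-terms c_i = x_i·y_{i+1} − x_{i+1}·y_i:
  69, 6, -72, 36, 48, 24  ⇒  2A = 111, A = 55.5.
Then Σ (y_i + y_{i+1})·c_i = 1845, so ȳ = 1845 / (6·55.5) = 205/37.

205/37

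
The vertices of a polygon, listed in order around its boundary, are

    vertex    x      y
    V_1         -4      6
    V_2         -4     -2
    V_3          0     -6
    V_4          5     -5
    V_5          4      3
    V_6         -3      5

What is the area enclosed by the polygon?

Σ = (32) + (24) + (30) + (35) + (29) + (2) = 152
Area = |Σ|/2 = 76.

76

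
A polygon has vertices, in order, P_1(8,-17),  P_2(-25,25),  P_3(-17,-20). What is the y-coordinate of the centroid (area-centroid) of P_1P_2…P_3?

Apply Gauss's area formula. First the cross-terms c_i = x_i·y_{i+1} − x_{i+1}·y_i:
  -225, 925, 449  ⇒  2A = 1149, A = 574.5.
Then Σ (y_i + y_{i+1})·c_i = -13788, so ȳ = -13788 / (6·574.5) = -4.

-4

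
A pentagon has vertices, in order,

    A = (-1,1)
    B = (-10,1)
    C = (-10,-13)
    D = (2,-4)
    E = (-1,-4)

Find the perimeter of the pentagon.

|AB| = √((-9)² + (0)²) = √81 = 9
|BC| = √((0)² + (-14)²) = √196 = 14
|CD| = √((12)² + (9)²) = √225 = 15
|DE| = √((-3)² + (0)²) = √9 = 3
|EA| = √((0)² + (5)²) = √25 = 5
Perimeter = 9 + 14 + 15 + 3 + 5 = 46.

46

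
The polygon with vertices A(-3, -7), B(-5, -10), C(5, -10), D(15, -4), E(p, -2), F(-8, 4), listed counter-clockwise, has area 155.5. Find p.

Write out the shoelace sum; only the two edges meeting at E involve p:
2·Area = [(15·(-2) − p·(-4)) + (p·4 − (-8)·(-2))] + 293
       = 8·p + 247 = 311
⇒ p = 8.

8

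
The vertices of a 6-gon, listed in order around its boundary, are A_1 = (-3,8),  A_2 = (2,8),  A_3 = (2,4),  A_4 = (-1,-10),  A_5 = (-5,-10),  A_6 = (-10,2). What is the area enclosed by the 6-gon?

144

Σ = (-40) + (-8) + (-16) + (-40) + (-110) + (-74) = -288
Area = |Σ|/2 = 144.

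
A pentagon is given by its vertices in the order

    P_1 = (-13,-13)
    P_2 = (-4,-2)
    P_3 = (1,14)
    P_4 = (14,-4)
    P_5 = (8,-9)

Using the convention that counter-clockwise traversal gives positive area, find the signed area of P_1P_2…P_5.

-297.5

Apply Gauss's area formula: 2A = Σ (x_i·y_{i+1} − x_{i+1}·y_i), indices taken mod 5.
Σ = (-26) + (-54) + (-200) + (-94) + (-221) = -595
Signed area = Σ/2 = -297.5 (negative ⇒ clockwise traversal).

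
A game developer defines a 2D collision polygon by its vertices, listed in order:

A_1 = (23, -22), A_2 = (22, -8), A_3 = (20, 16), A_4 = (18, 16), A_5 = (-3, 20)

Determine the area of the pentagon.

Apply the shoelace formula: 2A = Σ (x_i·y_{i+1} − x_{i+1}·y_i), indices taken mod 5.
Σ = (300) + (512) + (32) + (408) + (-394) = 858
Area = |Σ|/2 = 429.

429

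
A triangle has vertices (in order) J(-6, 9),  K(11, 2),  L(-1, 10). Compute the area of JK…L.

26

Apply the surveyor's formula: 2A = Σ (x_i·y_{i+1} − x_{i+1}·y_i), indices taken mod 3.
Σ = (-111) + (112) + (51) = 52
Area = |Σ|/2 = 26.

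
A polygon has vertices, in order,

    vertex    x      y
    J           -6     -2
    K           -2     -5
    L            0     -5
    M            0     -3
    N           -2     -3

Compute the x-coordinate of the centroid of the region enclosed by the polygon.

-13/6

Apply the shoelace formula. First the cross-terms c_i = x_i·y_{i+1} − x_{i+1}·y_i:
  26, 10, 0, -6, -14  ⇒  2A = 16, A = 8.
Then Σ (x_i + x_{i+1})·c_i = -104, so x̄ = -104 / (6·8) = -13/6.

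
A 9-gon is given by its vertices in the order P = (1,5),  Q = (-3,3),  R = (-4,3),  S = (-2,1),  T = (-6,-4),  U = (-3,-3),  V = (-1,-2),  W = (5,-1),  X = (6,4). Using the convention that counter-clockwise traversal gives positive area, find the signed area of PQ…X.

Apply the shoelace formula: 2A = Σ (x_i·y_{i+1} − x_{i+1}·y_i), indices taken mod 9.
P→Q: (1)(3) − (-3)(5) = 18
Q→R: (-3)(3) − (-4)(3) = 3
R→S: (-4)(1) − (-2)(3) = 2
S→T: (-2)(-4) − (-6)(1) = 14
T→U: (-6)(-3) − (-3)(-4) = 6
U→V: (-3)(-2) − (-1)(-3) = 3
V→W: (-1)(-1) − (5)(-2) = 11
W→X: (5)(4) − (6)(-1) = 26
X→P: (6)(5) − (1)(4) = 26
Σ = 109
Signed area = Σ/2 = 54.5 (positive ⇒ counter-clockwise traversal).

54.5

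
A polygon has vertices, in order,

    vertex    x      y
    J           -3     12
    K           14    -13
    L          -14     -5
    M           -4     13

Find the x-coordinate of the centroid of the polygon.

-95/74

Apply the surveyor's formula. First the cross-terms c_i = x_i·y_{i+1} − x_{i+1}·y_i:
  -129, -252, -202, -9  ⇒  2A = -592, A = -296.
Then Σ (x_i + x_{i+1})·c_i = 2280, so x̄ = 2280 / (6·(-296)) = -95/74.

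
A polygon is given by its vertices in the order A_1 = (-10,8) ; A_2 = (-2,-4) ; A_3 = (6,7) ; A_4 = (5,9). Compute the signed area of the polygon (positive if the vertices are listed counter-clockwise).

107.5

Apply Gauss's area formula: 2A = Σ (x_i·y_{i+1} − x_{i+1}·y_i), indices taken mod 4.
Cross-terms: 56, 10, 19, 130  ⇒  Σ = 215
Signed area = Σ/2 = 107.5 (positive ⇒ counter-clockwise traversal).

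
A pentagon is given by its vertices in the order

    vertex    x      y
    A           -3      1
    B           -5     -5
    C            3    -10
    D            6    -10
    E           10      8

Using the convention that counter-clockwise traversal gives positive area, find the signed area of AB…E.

Apply the shoelace (surveyor's) formula: 2A = Σ (x_i·y_{i+1} − x_{i+1}·y_i), indices taken mod 5.
A→B: (-3)(-5) − (-5)(1) = 20
B→C: (-5)(-10) − (3)(-5) = 65
C→D: (3)(-10) − (6)(-10) = 30
D→E: (6)(8) − (10)(-10) = 148
E→A: (10)(1) − (-3)(8) = 34
Σ = 297
Signed area = Σ/2 = 148.5 (positive ⇒ counter-clockwise traversal).

148.5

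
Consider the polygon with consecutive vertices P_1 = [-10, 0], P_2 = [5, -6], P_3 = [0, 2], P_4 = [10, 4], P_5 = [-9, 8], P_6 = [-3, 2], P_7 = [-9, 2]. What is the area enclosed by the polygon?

Σ = (60) + (10) + (-20) + (116) + (6) + (12) + (20) = 204
Area = |Σ|/2 = 102.

102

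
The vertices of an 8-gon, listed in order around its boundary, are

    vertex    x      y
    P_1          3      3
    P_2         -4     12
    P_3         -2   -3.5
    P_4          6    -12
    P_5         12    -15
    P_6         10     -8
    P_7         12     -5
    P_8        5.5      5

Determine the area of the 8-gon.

Apply the shoelace formula: 2A = Σ (x_i·y_{i+1} − x_{i+1}·y_i), indices taken mod 8.
Cross-terms: 48, 38, 45, 54, 54, 46, 87.5, 1.5  ⇒  Σ = 374
Area = |Σ|/2 = 187.

187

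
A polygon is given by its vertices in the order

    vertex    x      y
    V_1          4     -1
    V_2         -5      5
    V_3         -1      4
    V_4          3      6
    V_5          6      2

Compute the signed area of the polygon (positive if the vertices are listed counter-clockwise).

Σ = (15) + (-15) + (-18) + (-30) + (-14) = -62
Signed area = Σ/2 = -31 (negative ⇒ clockwise traversal).

-31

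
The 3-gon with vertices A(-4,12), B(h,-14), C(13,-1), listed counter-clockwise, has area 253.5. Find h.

-9

Write out the shoelace sum; only the two edges meeting at B involve h:
2·Area = [((-4)·(-14) − h·12) + (h·(-1) − 13·(-14))] + 152
       = -13·h + 390 = 507
⇒ h = -9.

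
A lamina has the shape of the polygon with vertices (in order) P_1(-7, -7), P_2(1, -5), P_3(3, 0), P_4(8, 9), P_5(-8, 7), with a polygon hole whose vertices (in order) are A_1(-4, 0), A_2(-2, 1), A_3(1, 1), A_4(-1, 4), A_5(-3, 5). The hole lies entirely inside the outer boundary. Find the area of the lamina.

146

Outer boundary:
Σ = (42) + (15) + (27) + (128) + (105) = 317
Area = |Σ|/2 = 158.5.
Hole:
Apply the surveyor's formula: 2A = Σ (x_i·y_{i+1} − x_{i+1}·y_i), indices taken mod 5.
A_1→A_2: (-4)(1) − (-2)(0) = -4
A_2→A_3: (-2)(1) − (1)(1) = -3
A_3→A_4: (1)(4) − (-1)(1) = 5
A_4→A_5: (-1)(5) − (-3)(4) = 7
A_5→A_1: (-3)(0) − (-4)(5) = 20
Σ = 25
Area = |Σ|/2 = 12.5.
Net area = 158.5 − 12.5 = 146.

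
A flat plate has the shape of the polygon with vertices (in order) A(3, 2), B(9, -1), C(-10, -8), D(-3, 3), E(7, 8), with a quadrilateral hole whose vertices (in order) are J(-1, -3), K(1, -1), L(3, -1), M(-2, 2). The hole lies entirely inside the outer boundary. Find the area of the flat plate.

Outer boundary:
Apply the surveyor's formula: 2A = Σ (x_i·y_{i+1} − x_{i+1}·y_i), indices taken mod 5.
Σ = (-21) + (-82) + (-54) + (-45) + (-10) = -212
Area = |Σ|/2 = 106.
Hole:
J→K: (-1)(-1) − (1)(-3) = 4
K→L: (1)(-1) − (3)(-1) = 2
L→M: (3)(2) − (-2)(-1) = 4
M→J: (-2)(-3) − (-1)(2) = 8
Σ = 18
Area = |Σ|/2 = 9.
Net area = 106 − 9 = 97.

97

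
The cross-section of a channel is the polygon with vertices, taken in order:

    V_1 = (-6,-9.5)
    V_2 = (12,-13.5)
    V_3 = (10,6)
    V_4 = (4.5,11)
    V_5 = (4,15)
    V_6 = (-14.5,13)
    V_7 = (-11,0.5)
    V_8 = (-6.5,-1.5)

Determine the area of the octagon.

Apply the shoelace (surveyor's) formula: 2A = Σ (x_i·y_{i+1} − x_{i+1}·y_i), indices taken mod 8.
Σ = (195) + (207) + (83) + (23.5) + (269.5) + (135.75) + (19.75) + (52.75) = 986.25
Area = |Σ|/2 = 493.125.

493.125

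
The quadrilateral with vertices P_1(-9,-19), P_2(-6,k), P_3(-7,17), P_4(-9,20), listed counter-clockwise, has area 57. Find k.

17

Write out the shoelace sum; only the two edges meeting at P_2 involve k:
2·Area = [((-9)·k − (-6)·(-19)) + ((-6)·17 − (-7)·k)] + 364
       = -2·k + 148 = 114
⇒ k = 17.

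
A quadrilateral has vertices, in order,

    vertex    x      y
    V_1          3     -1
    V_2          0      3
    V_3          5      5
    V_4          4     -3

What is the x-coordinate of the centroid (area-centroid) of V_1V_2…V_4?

Apply Gauss's area formula. First the cross-terms c_i = x_i·y_{i+1} − x_{i+1}·y_i:
  9, -15, -35, 5  ⇒  2A = -36, A = -18.
Then Σ (x_i + x_{i+1})·c_i = -328, so x̄ = -328 / (6·(-18)) = 82/27.

82/27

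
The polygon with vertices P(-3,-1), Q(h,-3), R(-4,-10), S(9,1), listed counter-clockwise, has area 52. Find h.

-3

The doubled signed area Σ (x_i y_{i+1} − x_{i+1} y_i) is linear in h.
With h=0 it equals 77; the coefficient of h is -9 (from the two edges through Q).
So -9·h + 77 = 2·52 = 104 ⇒ h = -3.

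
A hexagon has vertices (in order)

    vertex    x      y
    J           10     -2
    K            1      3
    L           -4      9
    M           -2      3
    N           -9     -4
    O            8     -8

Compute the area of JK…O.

J→K: (10)(3) − (1)(-2) = 32
K→L: (1)(9) − (-4)(3) = 21
L→M: (-4)(3) − (-2)(9) = 6
M→N: (-2)(-4) − (-9)(3) = 35
N→O: (-9)(-8) − (8)(-4) = 104
O→J: (8)(-2) − (10)(-8) = 64
Σ = 262
Area = |Σ|/2 = 131.

131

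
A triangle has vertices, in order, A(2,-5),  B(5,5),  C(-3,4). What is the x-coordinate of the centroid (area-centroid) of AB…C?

Apply the shoelace formula. First the cross-terms c_i = x_i·y_{i+1} − x_{i+1}·y_i:
  35, 35, 7  ⇒  2A = 77, A = 38.5.
Then Σ (x_i + x_{i+1})·c_i = 308, so x̄ = 308 / (6·38.5) = 4/3.

4/3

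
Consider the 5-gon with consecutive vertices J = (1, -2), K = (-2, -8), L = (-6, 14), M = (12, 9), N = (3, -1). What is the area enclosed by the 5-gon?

177

Apply the shoelace (surveyor's) formula: 2A = Σ (x_i·y_{i+1} − x_{i+1}·y_i), indices taken mod 5.
Σ = (-12) + (-76) + (-222) + (-39) + (-5) = -354
Area = |Σ|/2 = 177.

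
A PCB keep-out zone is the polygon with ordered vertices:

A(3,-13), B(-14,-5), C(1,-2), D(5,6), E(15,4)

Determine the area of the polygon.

Σ = (-197) + (33) + (16) + (-70) + (-207) = -425
Area = |Σ|/2 = 212.5.

212.5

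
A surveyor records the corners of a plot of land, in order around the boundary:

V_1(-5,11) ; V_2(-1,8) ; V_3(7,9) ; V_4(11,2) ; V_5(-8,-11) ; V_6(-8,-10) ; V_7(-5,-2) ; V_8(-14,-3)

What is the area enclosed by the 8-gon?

Apply the surveyor's formula: 2A = Σ (x_i·y_{i+1} − x_{i+1}·y_i), indices taken mod 8.
V_1→V_2: (-5)(8) − (-1)(11) = -29
V_2→V_3: (-1)(9) − (7)(8) = -65
V_3→V_4: (7)(2) − (11)(9) = -85
V_4→V_5: (11)(-11) − (-8)(2) = -105
V_5→V_6: (-8)(-10) − (-8)(-11) = -8
V_6→V_7: (-8)(-2) − (-5)(-10) = -34
V_7→V_8: (-5)(-3) − (-14)(-2) = -13
V_8→V_1: (-14)(11) − (-5)(-3) = -169
Σ = -508
Area = |Σ|/2 = 254.

254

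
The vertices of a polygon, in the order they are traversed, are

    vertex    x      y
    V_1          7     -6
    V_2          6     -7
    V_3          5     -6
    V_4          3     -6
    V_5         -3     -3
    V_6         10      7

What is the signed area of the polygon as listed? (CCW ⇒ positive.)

-76.5

Apply the shoelace (surveyor's) formula: 2A = Σ (x_i·y_{i+1} − x_{i+1}·y_i), indices taken mod 6.
Σ = (-13) + (-1) + (-12) + (-27) + (9) + (-109) = -153
Signed area = Σ/2 = -76.5 (negative ⇒ clockwise traversal).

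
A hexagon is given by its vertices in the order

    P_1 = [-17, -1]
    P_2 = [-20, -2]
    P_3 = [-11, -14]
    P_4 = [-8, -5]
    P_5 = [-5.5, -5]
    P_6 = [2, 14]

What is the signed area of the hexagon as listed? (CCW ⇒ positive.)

Apply the shoelace (surveyor's) formula: 2A = Σ (x_i·y_{i+1} − x_{i+1}·y_i), indices taken mod 6.
Σ = (14) + (258) + (-57) + (12.5) + (-67) + (236) = 396.5
Signed area = Σ/2 = 198.25 (positive ⇒ counter-clockwise traversal).

198.25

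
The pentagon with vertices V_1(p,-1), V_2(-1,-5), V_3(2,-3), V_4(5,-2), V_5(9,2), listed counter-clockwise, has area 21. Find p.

0

The doubled signed area Σ (x_i y_{i+1} − x_{i+1} y_i) is linear in p.
With p=0 it equals 42; the coefficient of p is -7 (from the two edges through V_1).
So -7·p + 42 = 2·21 = 42 ⇒ p = 0.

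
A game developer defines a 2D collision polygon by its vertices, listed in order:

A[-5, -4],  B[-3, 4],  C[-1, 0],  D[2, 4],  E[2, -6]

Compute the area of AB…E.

Apply the shoelace formula: 2A = Σ (x_i·y_{i+1} − x_{i+1}·y_i), indices taken mod 5.
A→B: (-5)(4) − (-3)(-4) = -32
B→C: (-3)(0) − (-1)(4) = 4
C→D: (-1)(4) − (2)(0) = -4
D→E: (2)(-6) − (2)(4) = -20
E→A: (2)(-4) − (-5)(-6) = -38
Σ = -90
Area = |Σ|/2 = 45.

45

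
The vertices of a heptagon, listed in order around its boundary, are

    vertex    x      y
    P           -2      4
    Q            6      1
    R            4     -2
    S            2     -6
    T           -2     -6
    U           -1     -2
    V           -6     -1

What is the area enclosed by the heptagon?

P→Q: (-2)(1) − (6)(4) = -26
Q→R: (6)(-2) − (4)(1) = -16
R→S: (4)(-6) − (2)(-2) = -20
S→T: (2)(-6) − (-2)(-6) = -24
T→U: (-2)(-2) − (-1)(-6) = -2
U→V: (-1)(-1) − (-6)(-2) = -11
V→P: (-6)(4) − (-2)(-1) = -26
Σ = -125
Area = |Σ|/2 = 62.5.

62.5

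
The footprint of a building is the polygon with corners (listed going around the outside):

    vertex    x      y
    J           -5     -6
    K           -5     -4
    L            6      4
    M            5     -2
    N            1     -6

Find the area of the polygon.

Σ = (-10) + (4) + (-32) + (-28) + (-36) = -102
Area = |Σ|/2 = 51.

51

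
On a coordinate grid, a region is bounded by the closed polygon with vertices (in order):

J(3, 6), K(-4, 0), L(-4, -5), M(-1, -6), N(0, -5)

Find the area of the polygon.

Apply the shoelace formula: 2A = Σ (x_i·y_{i+1} − x_{i+1}·y_i), indices taken mod 5.
Cross-terms: 24, 20, 19, 5, 15  ⇒  Σ = 83
Area = |Σ|/2 = 41.5.

41.5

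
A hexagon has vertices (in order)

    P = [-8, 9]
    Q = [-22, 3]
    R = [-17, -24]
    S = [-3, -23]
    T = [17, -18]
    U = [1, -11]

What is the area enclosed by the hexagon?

634.5

Σ = (174) + (579) + (319) + (445) + (-169) + (-79) = 1269
Area = |Σ|/2 = 634.5.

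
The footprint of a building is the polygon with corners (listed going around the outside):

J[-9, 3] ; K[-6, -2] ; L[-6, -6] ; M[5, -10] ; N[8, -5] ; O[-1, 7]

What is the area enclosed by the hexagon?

Apply the surveyor's formula: 2A = Σ (x_i·y_{i+1} − x_{i+1}·y_i), indices taken mod 6.
Cross-terms: 36, 24, 90, 55, 51, 60  ⇒  Σ = 316
Area = |Σ|/2 = 158.

158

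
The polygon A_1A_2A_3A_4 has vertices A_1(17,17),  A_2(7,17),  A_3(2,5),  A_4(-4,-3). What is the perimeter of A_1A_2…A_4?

|A_1A_2| = √((-10)² + (0)²) = √100 = 10
|A_2A_3| = √((-5)² + (-12)²) = √169 = 13
|A_3A_4| = √((-6)² + (-8)²) = √100 = 10
|A_4A_1| = √((21)² + (20)²) = √841 = 29
Perimeter = 10 + 13 + 10 + 29 = 62.

62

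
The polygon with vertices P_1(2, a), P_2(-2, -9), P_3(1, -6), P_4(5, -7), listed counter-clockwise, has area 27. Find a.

The doubled signed area Σ (x_i y_{i+1} − x_{i+1} y_i) is linear in a.
With a=0 it equals 40; the coefficient of a is 7 (from the two edges through P_1).
So 7·a + 40 = 2·27 = 54 ⇒ a = 2.

2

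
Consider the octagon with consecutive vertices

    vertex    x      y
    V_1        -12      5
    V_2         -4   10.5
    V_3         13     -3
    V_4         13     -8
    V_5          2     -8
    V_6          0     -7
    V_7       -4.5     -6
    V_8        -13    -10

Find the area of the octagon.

323.5

Apply the surveyor's formula: 2A = Σ (x_i·y_{i+1} − x_{i+1}·y_i), indices taken mod 8.
V_1→V_2: (-12)(10.5) − (-4)(5) = -106
V_2→V_3: (-4)(-3) − (13)(10.5) = -124.5
V_3→V_4: (13)(-8) − (13)(-3) = -65
V_4→V_5: (13)(-8) − (2)(-8) = -88
V_5→V_6: (2)(-7) − (0)(-8) = -14
V_6→V_7: (0)(-6) − (-4.5)(-7) = -31.5
V_7→V_8: (-4.5)(-10) − (-13)(-6) = -33
V_8→V_1: (-13)(5) − (-12)(-10) = -185
Σ = -647
Area = |Σ|/2 = 323.5.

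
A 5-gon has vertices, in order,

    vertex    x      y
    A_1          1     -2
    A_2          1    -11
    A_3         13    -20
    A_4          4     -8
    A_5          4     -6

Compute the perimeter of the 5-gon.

|A_1A_2| = √((0)² + (-9)²) = √81 = 9
|A_2A_3| = √((12)² + (-9)²) = √225 = 15
|A_3A_4| = √((-9)² + (12)²) = √225 = 15
|A_4A_5| = √((0)² + (2)²) = √4 = 2
|A_5A_1| = √((-3)² + (4)²) = √25 = 5
Perimeter = 9 + 15 + 15 + 2 + 5 = 46.

46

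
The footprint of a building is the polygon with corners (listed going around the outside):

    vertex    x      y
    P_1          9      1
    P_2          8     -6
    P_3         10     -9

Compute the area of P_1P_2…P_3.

8.5

Σ = (-62) + (-12) + (91) = 17
Area = |Σ|/2 = 8.5.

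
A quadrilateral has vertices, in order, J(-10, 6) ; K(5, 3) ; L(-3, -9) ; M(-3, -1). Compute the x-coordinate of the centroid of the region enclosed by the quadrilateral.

-184/111

Apply the shoelace formula. First the cross-terms c_i = x_i·y_{i+1} − x_{i+1}·y_i:
  -60, -36, -24, -28  ⇒  2A = -148, A = -74.
Then Σ (x_i + x_{i+1})·c_i = 736, so x̄ = 736 / (6·(-74)) = -184/111.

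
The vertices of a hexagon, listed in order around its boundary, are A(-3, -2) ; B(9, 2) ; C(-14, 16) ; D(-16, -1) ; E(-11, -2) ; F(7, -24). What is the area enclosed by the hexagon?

333.5

Apply the surveyor's formula: 2A = Σ (x_i·y_{i+1} − x_{i+1}·y_i), indices taken mod 6.
A→B: (-3)(2) − (9)(-2) = 12
B→C: (9)(16) − (-14)(2) = 172
C→D: (-14)(-1) − (-16)(16) = 270
D→E: (-16)(-2) − (-11)(-1) = 21
E→F: (-11)(-24) − (7)(-2) = 278
F→A: (7)(-2) − (-3)(-24) = -86
Σ = 667
Area = |Σ|/2 = 333.5.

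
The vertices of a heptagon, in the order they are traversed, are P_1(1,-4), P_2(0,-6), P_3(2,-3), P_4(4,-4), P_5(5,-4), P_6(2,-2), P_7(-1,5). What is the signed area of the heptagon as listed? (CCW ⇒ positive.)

9.5

Σ = (-6) + (12) + (4) + (4) + (-2) + (8) + (-1) = 19
Signed area = Σ/2 = 9.5 (positive ⇒ counter-clockwise traversal).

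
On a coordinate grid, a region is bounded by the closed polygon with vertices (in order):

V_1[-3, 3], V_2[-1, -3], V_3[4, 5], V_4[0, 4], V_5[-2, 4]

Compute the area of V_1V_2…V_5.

24.5

Apply the shoelace (surveyor's) formula: 2A = Σ (x_i·y_{i+1} − x_{i+1}·y_i), indices taken mod 5.
Cross-terms: 12, 7, 16, 8, 6  ⇒  Σ = 49
Area = |Σ|/2 = 24.5.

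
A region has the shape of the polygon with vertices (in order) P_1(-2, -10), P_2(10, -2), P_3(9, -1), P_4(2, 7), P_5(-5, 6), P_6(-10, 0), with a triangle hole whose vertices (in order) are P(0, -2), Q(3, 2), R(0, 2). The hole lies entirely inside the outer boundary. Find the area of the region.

Outer boundary:
Apply the surveyor's formula: 2A = Σ (x_i·y_{i+1} − x_{i+1}·y_i), indices taken mod 6.
Cross-terms: 104, 8, 65, 47, 60, 100  ⇒  Σ = 384
Area = |Σ|/2 = 192.
Hole:
Apply the surveyor's formula: 2A = Σ (x_i·y_{i+1} − x_{i+1}·y_i), indices taken mod 3.
Σ = (6) + (6) + (0) = 12
Area = |Σ|/2 = 6.
Net area = 192 − 6 = 186.

186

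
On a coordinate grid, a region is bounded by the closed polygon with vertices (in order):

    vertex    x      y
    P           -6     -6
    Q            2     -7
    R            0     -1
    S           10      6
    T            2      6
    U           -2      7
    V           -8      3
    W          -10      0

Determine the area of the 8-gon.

Apply the shoelace (surveyor's) formula: 2A = Σ (x_i·y_{i+1} − x_{i+1}·y_i), indices taken mod 8.
Cross-terms: 54, -2, 10, 48, 26, 50, 30, 60  ⇒  Σ = 276
Area = |Σ|/2 = 138.

138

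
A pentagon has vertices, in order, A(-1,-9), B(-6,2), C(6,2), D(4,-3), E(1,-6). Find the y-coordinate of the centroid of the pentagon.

Apply the shoelace (surveyor's) formula. First the cross-terms c_i = x_i·y_{i+1} − x_{i+1}·y_i:
  -56, -24, -26, -21, -15  ⇒  2A = -142, A = -71.
Then Σ (y_i + y_{i+1})·c_i = 736, so ȳ = 736 / (6·(-71)) = -368/213.

-368/213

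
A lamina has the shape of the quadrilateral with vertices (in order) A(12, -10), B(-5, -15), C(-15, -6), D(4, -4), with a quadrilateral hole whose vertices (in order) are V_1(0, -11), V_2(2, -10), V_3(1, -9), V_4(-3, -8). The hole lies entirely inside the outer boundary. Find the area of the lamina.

160.5

Outer boundary:
Apply the shoelace (surveyor's) formula: 2A = Σ (x_i·y_{i+1} − x_{i+1}·y_i), indices taken mod 4.
Σ = (-230) + (-195) + (84) + (8) = -333
Area = |Σ|/2 = 166.5.
Hole:
Apply the shoelace formula: 2A = Σ (x_i·y_{i+1} − x_{i+1}·y_i), indices taken mod 4.
Σ = (22) + (-8) + (-35) + (33) = 12
Area = |Σ|/2 = 6.
Net area = 166.5 − 6 = 160.5.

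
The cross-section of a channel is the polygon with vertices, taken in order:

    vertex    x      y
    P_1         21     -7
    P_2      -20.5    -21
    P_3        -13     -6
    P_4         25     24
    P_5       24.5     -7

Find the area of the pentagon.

842

Σ = (-584.5) + (-150) + (-162) + (-763) + (-24.5) = -1684
Area = |Σ|/2 = 842.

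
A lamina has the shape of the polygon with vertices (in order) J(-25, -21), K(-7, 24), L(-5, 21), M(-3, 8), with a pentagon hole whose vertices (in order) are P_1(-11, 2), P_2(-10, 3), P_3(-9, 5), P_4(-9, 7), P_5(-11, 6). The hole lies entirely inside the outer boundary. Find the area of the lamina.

Outer boundary:
Cross-terms: -747, -27, 23, 263  ⇒  Σ = -488
Area = |Σ|/2 = 244.
Hole:
Σ = (-13) + (-23) + (-18) + (23) + (44) = 13
Area = |Σ|/2 = 6.5.
Net area = 244 − 6.5 = 237.5.

237.5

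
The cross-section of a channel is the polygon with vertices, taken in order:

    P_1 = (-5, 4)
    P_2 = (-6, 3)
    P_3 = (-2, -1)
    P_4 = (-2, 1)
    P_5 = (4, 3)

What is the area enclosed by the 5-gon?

19

P_1→P_2: (-5)(3) − (-6)(4) = 9
P_2→P_3: (-6)(-1) − (-2)(3) = 12
P_3→P_4: (-2)(1) − (-2)(-1) = -4
P_4→P_5: (-2)(3) − (4)(1) = -10
P_5→P_1: (4)(4) − (-5)(3) = 31
Σ = 38
Area = |Σ|/2 = 19.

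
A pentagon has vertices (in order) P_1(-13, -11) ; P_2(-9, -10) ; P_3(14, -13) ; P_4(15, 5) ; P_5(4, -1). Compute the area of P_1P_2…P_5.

230.5

Apply the shoelace (surveyor's) formula: 2A = Σ (x_i·y_{i+1} − x_{i+1}·y_i), indices taken mod 5.
Σ = (31) + (257) + (265) + (-35) + (-57) = 461
Area = |Σ|/2 = 230.5.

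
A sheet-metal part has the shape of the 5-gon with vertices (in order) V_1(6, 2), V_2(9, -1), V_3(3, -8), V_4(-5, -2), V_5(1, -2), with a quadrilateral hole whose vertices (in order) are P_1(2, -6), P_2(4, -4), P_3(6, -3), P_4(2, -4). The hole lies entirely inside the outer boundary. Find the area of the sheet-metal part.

Outer boundary:
Cross-terms: -24, -69, -46, 12, 14  ⇒  Σ = -113
Area = |Σ|/2 = 56.5.
Hole:
Σ = (16) + (12) + (-18) + (-4) = 6
Area = |Σ|/2 = 3.
Net area = 56.5 − 3 = 53.5.

53.5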